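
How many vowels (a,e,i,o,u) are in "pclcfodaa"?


Input: pclcfodaa
Checking each character:
  'p' at position 0: consonant
  'c' at position 1: consonant
  'l' at position 2: consonant
  'c' at position 3: consonant
  'f' at position 4: consonant
  'o' at position 5: vowel (running total: 1)
  'd' at position 6: consonant
  'a' at position 7: vowel (running total: 2)
  'a' at position 8: vowel (running total: 3)
Total vowels: 3

3


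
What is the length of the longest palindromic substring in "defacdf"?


Input: "defacdf"
Checking substrings for palindromes:
  No multi-char palindromic substrings found
Longest palindromic substring: "d" with length 1

1


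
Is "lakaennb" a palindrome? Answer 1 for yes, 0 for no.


Input: lakaennb
Reversed: bnneakal
  Compare pos 0 ('l') with pos 7 ('b'): MISMATCH
  Compare pos 1 ('a') with pos 6 ('n'): MISMATCH
  Compare pos 2 ('k') with pos 5 ('n'): MISMATCH
  Compare pos 3 ('a') with pos 4 ('e'): MISMATCH
Result: not a palindrome

0


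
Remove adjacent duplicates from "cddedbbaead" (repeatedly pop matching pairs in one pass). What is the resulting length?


Input: cddedbbaead
Stack-based adjacent duplicate removal:
  Read 'c': push. Stack: c
  Read 'd': push. Stack: cd
  Read 'd': matches stack top 'd' => pop. Stack: c
  Read 'e': push. Stack: ce
  Read 'd': push. Stack: ced
  Read 'b': push. Stack: cedb
  Read 'b': matches stack top 'b' => pop. Stack: ced
  Read 'a': push. Stack: ceda
  Read 'e': push. Stack: cedae
  Read 'a': push. Stack: cedaea
  Read 'd': push. Stack: cedaead
Final stack: "cedaead" (length 7)

7


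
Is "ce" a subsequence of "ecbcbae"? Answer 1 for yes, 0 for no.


Check if "ce" is a subsequence of "ecbcbae"
Greedy scan:
  Position 0 ('e'): no match needed
  Position 1 ('c'): matches sub[0] = 'c'
  Position 2 ('b'): no match needed
  Position 3 ('c'): no match needed
  Position 4 ('b'): no match needed
  Position 5 ('a'): no match needed
  Position 6 ('e'): matches sub[1] = 'e'
All 2 characters matched => is a subsequence

1


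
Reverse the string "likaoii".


Input: likaoii
Reading characters right to left:
  Position 6: 'i'
  Position 5: 'i'
  Position 4: 'o'
  Position 3: 'a'
  Position 2: 'k'
  Position 1: 'i'
  Position 0: 'l'
Reversed: iioakil

iioakil


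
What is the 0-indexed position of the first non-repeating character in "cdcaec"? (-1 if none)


Input: cdcaec
Character frequencies:
  'a': 1
  'c': 3
  'd': 1
  'e': 1
Scanning left to right for freq == 1:
  Position 0 ('c'): freq=3, skip
  Position 1 ('d'): unique! => answer = 1

1


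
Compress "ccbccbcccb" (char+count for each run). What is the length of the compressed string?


Input: ccbccbcccb
Runs:
  'c' x 2 => "c2"
  'b' x 1 => "b1"
  'c' x 2 => "c2"
  'b' x 1 => "b1"
  'c' x 3 => "c3"
  'b' x 1 => "b1"
Compressed: "c2b1c2b1c3b1"
Compressed length: 12

12


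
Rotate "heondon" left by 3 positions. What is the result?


Input: "heondon", rotate left by 3
First 3 characters: "heo"
Remaining characters: "ndon"
Concatenate remaining + first: "ndon" + "heo" = "ndonheo"

ndonheo


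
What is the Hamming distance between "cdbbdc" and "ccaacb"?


Comparing "cdbbdc" and "ccaacb" position by position:
  Position 0: 'c' vs 'c' => same
  Position 1: 'd' vs 'c' => differ
  Position 2: 'b' vs 'a' => differ
  Position 3: 'b' vs 'a' => differ
  Position 4: 'd' vs 'c' => differ
  Position 5: 'c' vs 'b' => differ
Total differences (Hamming distance): 5

5


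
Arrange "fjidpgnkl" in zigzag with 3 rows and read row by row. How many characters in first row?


Zigzag "fjidpgnkl" into 3 rows:
Placing characters:
  'f' => row 0
  'j' => row 1
  'i' => row 2
  'd' => row 1
  'p' => row 0
  'g' => row 1
  'n' => row 2
  'k' => row 1
  'l' => row 0
Rows:
  Row 0: "fpl"
  Row 1: "jdgk"
  Row 2: "in"
First row length: 3

3


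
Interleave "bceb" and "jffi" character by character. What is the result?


Interleaving "bceb" and "jffi":
  Position 0: 'b' from first, 'j' from second => "bj"
  Position 1: 'c' from first, 'f' from second => "cf"
  Position 2: 'e' from first, 'f' from second => "ef"
  Position 3: 'b' from first, 'i' from second => "bi"
Result: bjcfefbi

bjcfefbi


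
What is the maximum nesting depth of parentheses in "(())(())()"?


Input: "(())(())()"
Tracking depth:
  Position 0 '(': depth becomes 1
  Position 1 '(': depth becomes 2
  Position 2 ')': depth becomes 1
  Position 3 ')': depth becomes 0
  Position 4 '(': depth becomes 1
  Position 5 '(': depth becomes 2
  Position 6 ')': depth becomes 1
  Position 7 ')': depth becomes 0
  Position 8 '(': depth becomes 1
  Position 9 ')': depth becomes 0
Maximum depth reached: 2

2


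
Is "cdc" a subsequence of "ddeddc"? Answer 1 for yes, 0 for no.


Check if "cdc" is a subsequence of "ddeddc"
Greedy scan:
  Position 0 ('d'): no match needed
  Position 1 ('d'): no match needed
  Position 2 ('e'): no match needed
  Position 3 ('d'): no match needed
  Position 4 ('d'): no match needed
  Position 5 ('c'): matches sub[0] = 'c'
Only matched 1/3 characters => not a subsequence

0


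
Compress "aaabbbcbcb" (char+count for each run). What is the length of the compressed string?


Input: aaabbbcbcb
Runs:
  'a' x 3 => "a3"
  'b' x 3 => "b3"
  'c' x 1 => "c1"
  'b' x 1 => "b1"
  'c' x 1 => "c1"
  'b' x 1 => "b1"
Compressed: "a3b3c1b1c1b1"
Compressed length: 12

12


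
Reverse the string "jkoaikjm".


Input: jkoaikjm
Reading characters right to left:
  Position 7: 'm'
  Position 6: 'j'
  Position 5: 'k'
  Position 4: 'i'
  Position 3: 'a'
  Position 2: 'o'
  Position 1: 'k'
  Position 0: 'j'
Reversed: mjkiaokj

mjkiaokj


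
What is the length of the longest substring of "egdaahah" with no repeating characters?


Input: "egdaahah"
Sliding window (track last position of each char):
  Position 0 ('e'): window [0,0] length 1 -- new best
  Position 1 ('g'): window [0,1] length 2 -- new best
  Position 2 ('d'): window [0,2] length 3 -- new best
  Position 3 ('a'): window [0,3] length 4 -- new best
  Position 4 ('a'): repeat (last at 3), move window start to 4
  Position 4 ('a'): window [4,4] length 1
  Position 5 ('h'): window [4,5] length 2
  Position 6 ('a'): repeat (last at 4), move window start to 5
  Position 6 ('a'): window [5,6] length 2
  Position 7 ('h'): repeat (last at 5), move window start to 6
  Position 7 ('h'): window [6,7] length 2
Longest substring with no repeats: "egda" with length 4

4


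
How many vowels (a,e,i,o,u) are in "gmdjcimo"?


Input: gmdjcimo
Checking each character:
  'g' at position 0: consonant
  'm' at position 1: consonant
  'd' at position 2: consonant
  'j' at position 3: consonant
  'c' at position 4: consonant
  'i' at position 5: vowel (running total: 1)
  'm' at position 6: consonant
  'o' at position 7: vowel (running total: 2)
Total vowels: 2

2


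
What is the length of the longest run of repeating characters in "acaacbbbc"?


Input: "acaacbbbc"
Scanning for longest run:
  Position 1 ('c'): new char, reset run to 1
  Position 2 ('a'): new char, reset run to 1
  Position 3 ('a'): continues run of 'a', length=2
  Position 4 ('c'): new char, reset run to 1
  Position 5 ('b'): new char, reset run to 1
  Position 6 ('b'): continues run of 'b', length=2
  Position 7 ('b'): continues run of 'b', length=3
  Position 8 ('c'): new char, reset run to 1
Longest run: 'b' with length 3

3


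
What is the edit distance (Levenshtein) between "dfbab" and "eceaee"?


Computing edit distance: "dfbab" -> "eceaee"
DP table:
           e    c    e    a    e    e
      0    1    2    3    4    5    6
  d   1    1    2    3    4    5    6
  f   2    2    2    3    4    5    6
  b   3    3    3    3    4    5    6
  a   4    4    4    4    3    4    5
  b   5    5    5    5    4    4    5
Edit distance = dp[5][6] = 5

5


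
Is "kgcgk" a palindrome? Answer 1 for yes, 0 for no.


Input: kgcgk
Reversed: kgcgk
  Compare pos 0 ('k') with pos 4 ('k'): match
  Compare pos 1 ('g') with pos 3 ('g'): match
Result: palindrome

1


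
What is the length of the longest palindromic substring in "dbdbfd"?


Input: "dbdbfd"
Checking substrings for palindromes:
  [0:3] "dbd" (len 3) => palindrome
  [1:4] "bdb" (len 3) => palindrome
Longest palindromic substring: "dbd" with length 3

3


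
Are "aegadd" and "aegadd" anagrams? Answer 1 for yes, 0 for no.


Strings: "aegadd", "aegadd"
Sorted first:  aaddeg
Sorted second: aaddeg
Sorted forms match => anagrams

1


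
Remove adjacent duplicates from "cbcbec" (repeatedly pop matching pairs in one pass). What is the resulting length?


Input: cbcbec
Stack-based adjacent duplicate removal:
  Read 'c': push. Stack: c
  Read 'b': push. Stack: cb
  Read 'c': push. Stack: cbc
  Read 'b': push. Stack: cbcb
  Read 'e': push. Stack: cbcbe
  Read 'c': push. Stack: cbcbec
Final stack: "cbcbec" (length 6)

6


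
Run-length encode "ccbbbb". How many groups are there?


Input: ccbbbb
Scanning for consecutive runs:
  Group 1: 'c' x 2 (positions 0-1)
  Group 2: 'b' x 4 (positions 2-5)
Total groups: 2

2


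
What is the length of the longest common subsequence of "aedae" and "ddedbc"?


LCS of "aedae" and "ddedbc"
DP table:
           d    d    e    d    b    c
      0    0    0    0    0    0    0
  a   0    0    0    0    0    0    0
  e   0    0    0    1    1    1    1
  d   0    1    1    1    2    2    2
  a   0    1    1    1    2    2    2
  e   0    1    1    2    2    2    2
LCS length = dp[5][6] = 2

2


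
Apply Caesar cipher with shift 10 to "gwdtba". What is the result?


Caesar cipher: shift "gwdtba" by 10
  'g' (pos 6) + 10 = pos 16 = 'q'
  'w' (pos 22) + 10 = pos 6 = 'g'
  'd' (pos 3) + 10 = pos 13 = 'n'
  't' (pos 19) + 10 = pos 3 = 'd'
  'b' (pos 1) + 10 = pos 11 = 'l'
  'a' (pos 0) + 10 = pos 10 = 'k'
Result: qgndlk

qgndlk


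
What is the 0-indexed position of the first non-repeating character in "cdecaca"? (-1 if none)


Input: cdecaca
Character frequencies:
  'a': 2
  'c': 3
  'd': 1
  'e': 1
Scanning left to right for freq == 1:
  Position 0 ('c'): freq=3, skip
  Position 1 ('d'): unique! => answer = 1

1


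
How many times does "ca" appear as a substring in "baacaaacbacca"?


Searching for "ca" in "baacaaacbacca"
Scanning each position:
  Position 0: "ba" => no
  Position 1: "aa" => no
  Position 2: "ac" => no
  Position 3: "ca" => MATCH
  Position 4: "aa" => no
  Position 5: "aa" => no
  Position 6: "ac" => no
  Position 7: "cb" => no
  Position 8: "ba" => no
  Position 9: "ac" => no
  Position 10: "cc" => no
  Position 11: "ca" => MATCH
Total occurrences: 2

2


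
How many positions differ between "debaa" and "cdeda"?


Comparing "debaa" and "cdeda" position by position:
  Position 0: 'd' vs 'c' => DIFFER
  Position 1: 'e' vs 'd' => DIFFER
  Position 2: 'b' vs 'e' => DIFFER
  Position 3: 'a' vs 'd' => DIFFER
  Position 4: 'a' vs 'a' => same
Positions that differ: 4

4


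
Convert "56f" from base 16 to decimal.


Input: "56f" in base 16
Positional expansion:
  Digit '5' (value 5) x 16^2 = 1280
  Digit '6' (value 6) x 16^1 = 96
  Digit 'f' (value 15) x 16^0 = 15
Sum = 1391

1391


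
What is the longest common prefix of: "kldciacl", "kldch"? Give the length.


Words: kldciacl, kldch
  Position 0: all 'k' => match
  Position 1: all 'l' => match
  Position 2: all 'd' => match
  Position 3: all 'c' => match
  Position 4: ('i', 'h') => mismatch, stop
LCP = "kldc" (length 4)

4


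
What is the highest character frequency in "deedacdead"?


Input: deedacdead
Character counts:
  'a': 2
  'c': 1
  'd': 4
  'e': 3
Maximum frequency: 4

4


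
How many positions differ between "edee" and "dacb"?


Comparing "edee" and "dacb" position by position:
  Position 0: 'e' vs 'd' => DIFFER
  Position 1: 'd' vs 'a' => DIFFER
  Position 2: 'e' vs 'c' => DIFFER
  Position 3: 'e' vs 'b' => DIFFER
Positions that differ: 4

4


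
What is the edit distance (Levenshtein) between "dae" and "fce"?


Computing edit distance: "dae" -> "fce"
DP table:
           f    c    e
      0    1    2    3
  d   1    1    2    3
  a   2    2    2    3
  e   3    3    3    2
Edit distance = dp[3][3] = 2

2


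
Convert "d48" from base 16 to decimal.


Input: "d48" in base 16
Positional expansion:
  Digit 'd' (value 13) x 16^2 = 3328
  Digit '4' (value 4) x 16^1 = 64
  Digit '8' (value 8) x 16^0 = 8
Sum = 3400

3400


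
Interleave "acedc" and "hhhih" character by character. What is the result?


Interleaving "acedc" and "hhhih":
  Position 0: 'a' from first, 'h' from second => "ah"
  Position 1: 'c' from first, 'h' from second => "ch"
  Position 2: 'e' from first, 'h' from second => "eh"
  Position 3: 'd' from first, 'i' from second => "di"
  Position 4: 'c' from first, 'h' from second => "ch"
Result: ahchehdich

ahchehdich


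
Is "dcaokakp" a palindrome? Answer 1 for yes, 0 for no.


Input: dcaokakp
Reversed: pkakoacd
  Compare pos 0 ('d') with pos 7 ('p'): MISMATCH
  Compare pos 1 ('c') with pos 6 ('k'): MISMATCH
  Compare pos 2 ('a') with pos 5 ('a'): match
  Compare pos 3 ('o') with pos 4 ('k'): MISMATCH
Result: not a palindrome

0


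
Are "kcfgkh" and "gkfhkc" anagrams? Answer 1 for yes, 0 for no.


Strings: "kcfgkh", "gkfhkc"
Sorted first:  cfghkk
Sorted second: cfghkk
Sorted forms match => anagrams

1


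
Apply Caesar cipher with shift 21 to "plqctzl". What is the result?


Caesar cipher: shift "plqctzl" by 21
  'p' (pos 15) + 21 = pos 10 = 'k'
  'l' (pos 11) + 21 = pos 6 = 'g'
  'q' (pos 16) + 21 = pos 11 = 'l'
  'c' (pos 2) + 21 = pos 23 = 'x'
  't' (pos 19) + 21 = pos 14 = 'o'
  'z' (pos 25) + 21 = pos 20 = 'u'
  'l' (pos 11) + 21 = pos 6 = 'g'
Result: kglxoug

kglxoug


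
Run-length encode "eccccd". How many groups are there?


Input: eccccd
Scanning for consecutive runs:
  Group 1: 'e' x 1 (positions 0-0)
  Group 2: 'c' x 4 (positions 1-4)
  Group 3: 'd' x 1 (positions 5-5)
Total groups: 3

3


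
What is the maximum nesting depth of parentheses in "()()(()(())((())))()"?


Input: "()()(()(())((())))()"
Tracking depth:
  Position 0 '(': depth becomes 1
  Position 1 ')': depth becomes 0
  Position 2 '(': depth becomes 1
  Position 3 ')': depth becomes 0
  Position 4 '(': depth becomes 1
  Position 5 '(': depth becomes 2
  Position 6 ')': depth becomes 1
  Position 7 '(': depth becomes 2
  Position 8 '(': depth becomes 3
  Position 9 ')': depth becomes 2
  Position 10 ')': depth becomes 1
  Position 11 '(': depth becomes 2
  Position 12 '(': depth becomes 3
  Position 13 '(': depth becomes 4
  Position 14 ')': depth becomes 3
  Position 15 ')': depth becomes 2
  Position 16 ')': depth becomes 1
  Position 17 ')': depth becomes 0
  Position 18 '(': depth becomes 1
  Position 19 ')': depth becomes 0
Maximum depth reached: 4

4


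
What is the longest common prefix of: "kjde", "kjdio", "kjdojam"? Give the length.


Words: kjde, kjdio, kjdojam
  Position 0: all 'k' => match
  Position 1: all 'j' => match
  Position 2: all 'd' => match
  Position 3: ('e', 'i', 'o') => mismatch, stop
LCP = "kjd" (length 3)

3


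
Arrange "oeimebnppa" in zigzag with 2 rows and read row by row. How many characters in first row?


Zigzag "oeimebnppa" into 2 rows:
Placing characters:
  'o' => row 0
  'e' => row 1
  'i' => row 0
  'm' => row 1
  'e' => row 0
  'b' => row 1
  'n' => row 0
  'p' => row 1
  'p' => row 0
  'a' => row 1
Rows:
  Row 0: "oienp"
  Row 1: "embpa"
First row length: 5

5


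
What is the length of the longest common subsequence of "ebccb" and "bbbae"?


LCS of "ebccb" and "bbbae"
DP table:
           b    b    b    a    e
      0    0    0    0    0    0
  e   0    0    0    0    0    1
  b   0    1    1    1    1    1
  c   0    1    1    1    1    1
  c   0    1    1    1    1    1
  b   0    1    2    2    2    2
LCS length = dp[5][5] = 2

2


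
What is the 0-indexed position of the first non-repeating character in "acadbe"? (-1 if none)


Input: acadbe
Character frequencies:
  'a': 2
  'b': 1
  'c': 1
  'd': 1
  'e': 1
Scanning left to right for freq == 1:
  Position 0 ('a'): freq=2, skip
  Position 1 ('c'): unique! => answer = 1

1


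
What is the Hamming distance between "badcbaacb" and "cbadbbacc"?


Comparing "badcbaacb" and "cbadbbacc" position by position:
  Position 0: 'b' vs 'c' => differ
  Position 1: 'a' vs 'b' => differ
  Position 2: 'd' vs 'a' => differ
  Position 3: 'c' vs 'd' => differ
  Position 4: 'b' vs 'b' => same
  Position 5: 'a' vs 'b' => differ
  Position 6: 'a' vs 'a' => same
  Position 7: 'c' vs 'c' => same
  Position 8: 'b' vs 'c' => differ
Total differences (Hamming distance): 6

6


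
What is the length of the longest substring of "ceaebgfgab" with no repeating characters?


Input: "ceaebgfgab"
Sliding window (track last position of each char):
  Position 0 ('c'): window [0,0] length 1 -- new best
  Position 1 ('e'): window [0,1] length 2 -- new best
  Position 2 ('a'): window [0,2] length 3 -- new best
  Position 3 ('e'): repeat (last at 1), move window start to 2
  Position 3 ('e'): window [2,3] length 2
  Position 4 ('b'): window [2,4] length 3
  Position 5 ('g'): window [2,5] length 4 -- new best
  Position 6 ('f'): window [2,6] length 5 -- new best
  Position 7 ('g'): repeat (last at 5), move window start to 6
  Position 7 ('g'): window [6,7] length 2
  Position 8 ('a'): window [6,8] length 3
  Position 9 ('b'): window [6,9] length 4
Longest substring with no repeats: "aebgf" with length 5

5


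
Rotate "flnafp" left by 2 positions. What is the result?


Input: "flnafp", rotate left by 2
First 2 characters: "fl"
Remaining characters: "nafp"
Concatenate remaining + first: "nafp" + "fl" = "nafpfl"

nafpfl


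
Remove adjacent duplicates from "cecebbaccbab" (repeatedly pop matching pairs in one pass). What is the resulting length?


Input: cecebbaccbab
Stack-based adjacent duplicate removal:
  Read 'c': push. Stack: c
  Read 'e': push. Stack: ce
  Read 'c': push. Stack: cec
  Read 'e': push. Stack: cece
  Read 'b': push. Stack: ceceb
  Read 'b': matches stack top 'b' => pop. Stack: cece
  Read 'a': push. Stack: cecea
  Read 'c': push. Stack: ceceac
  Read 'c': matches stack top 'c' => pop. Stack: cecea
  Read 'b': push. Stack: ceceab
  Read 'a': push. Stack: ceceaba
  Read 'b': push. Stack: ceceabab
Final stack: "ceceabab" (length 8)

8


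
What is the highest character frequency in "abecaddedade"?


Input: abecaddedade
Character counts:
  'a': 3
  'b': 1
  'c': 1
  'd': 4
  'e': 3
Maximum frequency: 4

4


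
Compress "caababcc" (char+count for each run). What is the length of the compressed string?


Input: caababcc
Runs:
  'c' x 1 => "c1"
  'a' x 2 => "a2"
  'b' x 1 => "b1"
  'a' x 1 => "a1"
  'b' x 1 => "b1"
  'c' x 2 => "c2"
Compressed: "c1a2b1a1b1c2"
Compressed length: 12

12


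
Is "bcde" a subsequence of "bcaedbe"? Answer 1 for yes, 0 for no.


Check if "bcde" is a subsequence of "bcaedbe"
Greedy scan:
  Position 0 ('b'): matches sub[0] = 'b'
  Position 1 ('c'): matches sub[1] = 'c'
  Position 2 ('a'): no match needed
  Position 3 ('e'): no match needed
  Position 4 ('d'): matches sub[2] = 'd'
  Position 5 ('b'): no match needed
  Position 6 ('e'): matches sub[3] = 'e'
All 4 characters matched => is a subsequence

1


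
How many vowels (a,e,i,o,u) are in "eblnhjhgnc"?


Input: eblnhjhgnc
Checking each character:
  'e' at position 0: vowel (running total: 1)
  'b' at position 1: consonant
  'l' at position 2: consonant
  'n' at position 3: consonant
  'h' at position 4: consonant
  'j' at position 5: consonant
  'h' at position 6: consonant
  'g' at position 7: consonant
  'n' at position 8: consonant
  'c' at position 9: consonant
Total vowels: 1

1


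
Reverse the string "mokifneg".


Input: mokifneg
Reading characters right to left:
  Position 7: 'g'
  Position 6: 'e'
  Position 5: 'n'
  Position 4: 'f'
  Position 3: 'i'
  Position 2: 'k'
  Position 1: 'o'
  Position 0: 'm'
Reversed: genfikom

genfikom


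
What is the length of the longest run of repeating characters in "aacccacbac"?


Input: "aacccacbac"
Scanning for longest run:
  Position 1 ('a'): continues run of 'a', length=2
  Position 2 ('c'): new char, reset run to 1
  Position 3 ('c'): continues run of 'c', length=2
  Position 4 ('c'): continues run of 'c', length=3
  Position 5 ('a'): new char, reset run to 1
  Position 6 ('c'): new char, reset run to 1
  Position 7 ('b'): new char, reset run to 1
  Position 8 ('a'): new char, reset run to 1
  Position 9 ('c'): new char, reset run to 1
Longest run: 'c' with length 3

3


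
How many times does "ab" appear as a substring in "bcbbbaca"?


Searching for "ab" in "bcbbbaca"
Scanning each position:
  Position 0: "bc" => no
  Position 1: "cb" => no
  Position 2: "bb" => no
  Position 3: "bb" => no
  Position 4: "ba" => no
  Position 5: "ac" => no
  Position 6: "ca" => no
Total occurrences: 0

0


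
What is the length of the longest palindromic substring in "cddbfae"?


Input: "cddbfae"
Checking substrings for palindromes:
  [1:3] "dd" (len 2) => palindrome
Longest palindromic substring: "dd" with length 2

2


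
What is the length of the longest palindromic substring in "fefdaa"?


Input: "fefdaa"
Checking substrings for palindromes:
  [0:3] "fef" (len 3) => palindrome
  [4:6] "aa" (len 2) => palindrome
Longest palindromic substring: "fef" with length 3

3


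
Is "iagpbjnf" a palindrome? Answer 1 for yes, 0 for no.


Input: iagpbjnf
Reversed: fnjbpgai
  Compare pos 0 ('i') with pos 7 ('f'): MISMATCH
  Compare pos 1 ('a') with pos 6 ('n'): MISMATCH
  Compare pos 2 ('g') with pos 5 ('j'): MISMATCH
  Compare pos 3 ('p') with pos 4 ('b'): MISMATCH
Result: not a palindrome

0


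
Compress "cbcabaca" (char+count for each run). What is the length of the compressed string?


Input: cbcabaca
Runs:
  'c' x 1 => "c1"
  'b' x 1 => "b1"
  'c' x 1 => "c1"
  'a' x 1 => "a1"
  'b' x 1 => "b1"
  'a' x 1 => "a1"
  'c' x 1 => "c1"
  'a' x 1 => "a1"
Compressed: "c1b1c1a1b1a1c1a1"
Compressed length: 16

16


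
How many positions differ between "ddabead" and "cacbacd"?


Comparing "ddabead" and "cacbacd" position by position:
  Position 0: 'd' vs 'c' => DIFFER
  Position 1: 'd' vs 'a' => DIFFER
  Position 2: 'a' vs 'c' => DIFFER
  Position 3: 'b' vs 'b' => same
  Position 4: 'e' vs 'a' => DIFFER
  Position 5: 'a' vs 'c' => DIFFER
  Position 6: 'd' vs 'd' => same
Positions that differ: 5

5


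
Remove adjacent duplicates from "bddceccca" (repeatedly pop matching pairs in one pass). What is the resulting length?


Input: bddceccca
Stack-based adjacent duplicate removal:
  Read 'b': push. Stack: b
  Read 'd': push. Stack: bd
  Read 'd': matches stack top 'd' => pop. Stack: b
  Read 'c': push. Stack: bc
  Read 'e': push. Stack: bce
  Read 'c': push. Stack: bcec
  Read 'c': matches stack top 'c' => pop. Stack: bce
  Read 'c': push. Stack: bcec
  Read 'a': push. Stack: bceca
Final stack: "bceca" (length 5)

5


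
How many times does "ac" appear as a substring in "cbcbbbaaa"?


Searching for "ac" in "cbcbbbaaa"
Scanning each position:
  Position 0: "cb" => no
  Position 1: "bc" => no
  Position 2: "cb" => no
  Position 3: "bb" => no
  Position 4: "bb" => no
  Position 5: "ba" => no
  Position 6: "aa" => no
  Position 7: "aa" => no
Total occurrences: 0

0


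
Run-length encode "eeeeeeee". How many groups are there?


Input: eeeeeeee
Scanning for consecutive runs:
  Group 1: 'e' x 8 (positions 0-7)
Total groups: 1

1


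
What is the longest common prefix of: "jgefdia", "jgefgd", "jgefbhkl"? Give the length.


Words: jgefdia, jgefgd, jgefbhkl
  Position 0: all 'j' => match
  Position 1: all 'g' => match
  Position 2: all 'e' => match
  Position 3: all 'f' => match
  Position 4: ('d', 'g', 'b') => mismatch, stop
LCP = "jgef" (length 4)

4


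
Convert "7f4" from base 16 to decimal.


Input: "7f4" in base 16
Positional expansion:
  Digit '7' (value 7) x 16^2 = 1792
  Digit 'f' (value 15) x 16^1 = 240
  Digit '4' (value 4) x 16^0 = 4
Sum = 2036

2036


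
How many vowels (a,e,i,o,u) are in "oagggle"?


Input: oagggle
Checking each character:
  'o' at position 0: vowel (running total: 1)
  'a' at position 1: vowel (running total: 2)
  'g' at position 2: consonant
  'g' at position 3: consonant
  'g' at position 4: consonant
  'l' at position 5: consonant
  'e' at position 6: vowel (running total: 3)
Total vowels: 3

3


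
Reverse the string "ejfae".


Input: ejfae
Reading characters right to left:
  Position 4: 'e'
  Position 3: 'a'
  Position 2: 'f'
  Position 1: 'j'
  Position 0: 'e'
Reversed: eafje

eafje


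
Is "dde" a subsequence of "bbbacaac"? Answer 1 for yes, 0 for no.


Check if "dde" is a subsequence of "bbbacaac"
Greedy scan:
  Position 0 ('b'): no match needed
  Position 1 ('b'): no match needed
  Position 2 ('b'): no match needed
  Position 3 ('a'): no match needed
  Position 4 ('c'): no match needed
  Position 5 ('a'): no match needed
  Position 6 ('a'): no match needed
  Position 7 ('c'): no match needed
Only matched 0/3 characters => not a subsequence

0


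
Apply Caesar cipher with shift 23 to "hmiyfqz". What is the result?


Caesar cipher: shift "hmiyfqz" by 23
  'h' (pos 7) + 23 = pos 4 = 'e'
  'm' (pos 12) + 23 = pos 9 = 'j'
  'i' (pos 8) + 23 = pos 5 = 'f'
  'y' (pos 24) + 23 = pos 21 = 'v'
  'f' (pos 5) + 23 = pos 2 = 'c'
  'q' (pos 16) + 23 = pos 13 = 'n'
  'z' (pos 25) + 23 = pos 22 = 'w'
Result: ejfvcnw

ejfvcnw


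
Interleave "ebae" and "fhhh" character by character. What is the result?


Interleaving "ebae" and "fhhh":
  Position 0: 'e' from first, 'f' from second => "ef"
  Position 1: 'b' from first, 'h' from second => "bh"
  Position 2: 'a' from first, 'h' from second => "ah"
  Position 3: 'e' from first, 'h' from second => "eh"
Result: efbhaheh

efbhaheh


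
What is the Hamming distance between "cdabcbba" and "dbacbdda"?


Comparing "cdabcbba" and "dbacbdda" position by position:
  Position 0: 'c' vs 'd' => differ
  Position 1: 'd' vs 'b' => differ
  Position 2: 'a' vs 'a' => same
  Position 3: 'b' vs 'c' => differ
  Position 4: 'c' vs 'b' => differ
  Position 5: 'b' vs 'd' => differ
  Position 6: 'b' vs 'd' => differ
  Position 7: 'a' vs 'a' => same
Total differences (Hamming distance): 6

6


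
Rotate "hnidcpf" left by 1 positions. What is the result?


Input: "hnidcpf", rotate left by 1
First 1 characters: "h"
Remaining characters: "nidcpf"
Concatenate remaining + first: "nidcpf" + "h" = "nidcpfh"

nidcpfh


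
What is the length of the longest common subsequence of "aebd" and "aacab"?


LCS of "aebd" and "aacab"
DP table:
           a    a    c    a    b
      0    0    0    0    0    0
  a   0    1    1    1    1    1
  e   0    1    1    1    1    1
  b   0    1    1    1    1    2
  d   0    1    1    1    1    2
LCS length = dp[4][5] = 2

2


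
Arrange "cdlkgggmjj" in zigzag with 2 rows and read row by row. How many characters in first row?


Zigzag "cdlkgggmjj" into 2 rows:
Placing characters:
  'c' => row 0
  'd' => row 1
  'l' => row 0
  'k' => row 1
  'g' => row 0
  'g' => row 1
  'g' => row 0
  'm' => row 1
  'j' => row 0
  'j' => row 1
Rows:
  Row 0: "clggj"
  Row 1: "dkgmj"
First row length: 5

5


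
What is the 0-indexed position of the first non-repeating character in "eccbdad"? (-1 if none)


Input: eccbdad
Character frequencies:
  'a': 1
  'b': 1
  'c': 2
  'd': 2
  'e': 1
Scanning left to right for freq == 1:
  Position 0 ('e'): unique! => answer = 0

0


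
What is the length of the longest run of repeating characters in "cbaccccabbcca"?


Input: "cbaccccabbcca"
Scanning for longest run:
  Position 1 ('b'): new char, reset run to 1
  Position 2 ('a'): new char, reset run to 1
  Position 3 ('c'): new char, reset run to 1
  Position 4 ('c'): continues run of 'c', length=2
  Position 5 ('c'): continues run of 'c', length=3
  Position 6 ('c'): continues run of 'c', length=4
  Position 7 ('a'): new char, reset run to 1
  Position 8 ('b'): new char, reset run to 1
  Position 9 ('b'): continues run of 'b', length=2
  Position 10 ('c'): new char, reset run to 1
  Position 11 ('c'): continues run of 'c', length=2
  Position 12 ('a'): new char, reset run to 1
Longest run: 'c' with length 4

4


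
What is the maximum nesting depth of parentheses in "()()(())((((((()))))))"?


Input: "()()(())((((((()))))))"
Tracking depth:
  Position 0 '(': depth becomes 1
  Position 1 ')': depth becomes 0
  Position 2 '(': depth becomes 1
  Position 3 ')': depth becomes 0
  Position 4 '(': depth becomes 1
  Position 5 '(': depth becomes 2
  Position 6 ')': depth becomes 1
  Position 7 ')': depth becomes 0
  Position 8 '(': depth becomes 1
  Position 9 '(': depth becomes 2
  Position 10 '(': depth becomes 3
  Position 11 '(': depth becomes 4
  Position 12 '(': depth becomes 5
  Position 13 '(': depth becomes 6
  Position 14 '(': depth becomes 7
  Position 15 ')': depth becomes 6
  Position 16 ')': depth becomes 5
  Position 17 ')': depth becomes 4
  Position 18 ')': depth becomes 3
  Position 19 ')': depth becomes 2
  Position 20 ')': depth becomes 1
  Position 21 ')': depth becomes 0
Maximum depth reached: 7

7


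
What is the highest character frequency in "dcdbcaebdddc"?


Input: dcdbcaebdddc
Character counts:
  'a': 1
  'b': 2
  'c': 3
  'd': 5
  'e': 1
Maximum frequency: 5

5


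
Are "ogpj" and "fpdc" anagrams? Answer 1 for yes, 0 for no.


Strings: "ogpj", "fpdc"
Sorted first:  gjop
Sorted second: cdfp
Differ at position 0: 'g' vs 'c' => not anagrams

0


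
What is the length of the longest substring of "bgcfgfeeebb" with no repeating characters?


Input: "bgcfgfeeebb"
Sliding window (track last position of each char):
  Position 0 ('b'): window [0,0] length 1 -- new best
  Position 1 ('g'): window [0,1] length 2 -- new best
  Position 2 ('c'): window [0,2] length 3 -- new best
  Position 3 ('f'): window [0,3] length 4 -- new best
  Position 4 ('g'): repeat (last at 1), move window start to 2
  Position 4 ('g'): window [2,4] length 3
  Position 5 ('f'): repeat (last at 3), move window start to 4
  Position 5 ('f'): window [4,5] length 2
  Position 6 ('e'): window [4,6] length 3
  Position 7 ('e'): repeat (last at 6), move window start to 7
  Position 7 ('e'): window [7,7] length 1
  Position 8 ('e'): repeat (last at 7), move window start to 8
  Position 8 ('e'): window [8,8] length 1
  Position 9 ('b'): window [8,9] length 2
  Position 10 ('b'): repeat (last at 9), move window start to 10
  Position 10 ('b'): window [10,10] length 1
Longest substring with no repeats: "bgcf" with length 4

4


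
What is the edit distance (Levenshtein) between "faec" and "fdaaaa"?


Computing edit distance: "faec" -> "fdaaaa"
DP table:
           f    d    a    a    a    a
      0    1    2    3    4    5    6
  f   1    0    1    2    3    4    5
  a   2    1    1    1    2    3    4
  e   3    2    2    2    2    3    4
  c   4    3    3    3    3    3    4
Edit distance = dp[4][6] = 4

4


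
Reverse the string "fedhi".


Input: fedhi
Reading characters right to left:
  Position 4: 'i'
  Position 3: 'h'
  Position 2: 'd'
  Position 1: 'e'
  Position 0: 'f'
Reversed: ihdef

ihdef


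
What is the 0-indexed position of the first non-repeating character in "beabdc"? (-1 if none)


Input: beabdc
Character frequencies:
  'a': 1
  'b': 2
  'c': 1
  'd': 1
  'e': 1
Scanning left to right for freq == 1:
  Position 0 ('b'): freq=2, skip
  Position 1 ('e'): unique! => answer = 1

1


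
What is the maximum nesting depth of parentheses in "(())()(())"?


Input: "(())()(())"
Tracking depth:
  Position 0 '(': depth becomes 1
  Position 1 '(': depth becomes 2
  Position 2 ')': depth becomes 1
  Position 3 ')': depth becomes 0
  Position 4 '(': depth becomes 1
  Position 5 ')': depth becomes 0
  Position 6 '(': depth becomes 1
  Position 7 '(': depth becomes 2
  Position 8 ')': depth becomes 1
  Position 9 ')': depth becomes 0
Maximum depth reached: 2

2


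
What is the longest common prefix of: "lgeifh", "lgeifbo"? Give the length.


Words: lgeifh, lgeifbo
  Position 0: all 'l' => match
  Position 1: all 'g' => match
  Position 2: all 'e' => match
  Position 3: all 'i' => match
  Position 4: all 'f' => match
  Position 5: ('h', 'b') => mismatch, stop
LCP = "lgeif" (length 5)

5


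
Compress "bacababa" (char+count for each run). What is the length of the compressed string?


Input: bacababa
Runs:
  'b' x 1 => "b1"
  'a' x 1 => "a1"
  'c' x 1 => "c1"
  'a' x 1 => "a1"
  'b' x 1 => "b1"
  'a' x 1 => "a1"
  'b' x 1 => "b1"
  'a' x 1 => "a1"
Compressed: "b1a1c1a1b1a1b1a1"
Compressed length: 16

16


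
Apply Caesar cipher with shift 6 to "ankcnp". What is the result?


Caesar cipher: shift "ankcnp" by 6
  'a' (pos 0) + 6 = pos 6 = 'g'
  'n' (pos 13) + 6 = pos 19 = 't'
  'k' (pos 10) + 6 = pos 16 = 'q'
  'c' (pos 2) + 6 = pos 8 = 'i'
  'n' (pos 13) + 6 = pos 19 = 't'
  'p' (pos 15) + 6 = pos 21 = 'v'
Result: gtqitv

gtqitv


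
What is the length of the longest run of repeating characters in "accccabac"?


Input: "accccabac"
Scanning for longest run:
  Position 1 ('c'): new char, reset run to 1
  Position 2 ('c'): continues run of 'c', length=2
  Position 3 ('c'): continues run of 'c', length=3
  Position 4 ('c'): continues run of 'c', length=4
  Position 5 ('a'): new char, reset run to 1
  Position 6 ('b'): new char, reset run to 1
  Position 7 ('a'): new char, reset run to 1
  Position 8 ('c'): new char, reset run to 1
Longest run: 'c' with length 4

4


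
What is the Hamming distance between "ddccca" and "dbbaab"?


Comparing "ddccca" and "dbbaab" position by position:
  Position 0: 'd' vs 'd' => same
  Position 1: 'd' vs 'b' => differ
  Position 2: 'c' vs 'b' => differ
  Position 3: 'c' vs 'a' => differ
  Position 4: 'c' vs 'a' => differ
  Position 5: 'a' vs 'b' => differ
Total differences (Hamming distance): 5

5


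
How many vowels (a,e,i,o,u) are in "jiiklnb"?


Input: jiiklnb
Checking each character:
  'j' at position 0: consonant
  'i' at position 1: vowel (running total: 1)
  'i' at position 2: vowel (running total: 2)
  'k' at position 3: consonant
  'l' at position 4: consonant
  'n' at position 5: consonant
  'b' at position 6: consonant
Total vowels: 2

2


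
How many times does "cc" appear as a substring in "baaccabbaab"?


Searching for "cc" in "baaccabbaab"
Scanning each position:
  Position 0: "ba" => no
  Position 1: "aa" => no
  Position 2: "ac" => no
  Position 3: "cc" => MATCH
  Position 4: "ca" => no
  Position 5: "ab" => no
  Position 6: "bb" => no
  Position 7: "ba" => no
  Position 8: "aa" => no
  Position 9: "ab" => no
Total occurrences: 1

1


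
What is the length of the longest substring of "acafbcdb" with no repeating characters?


Input: "acafbcdb"
Sliding window (track last position of each char):
  Position 0 ('a'): window [0,0] length 1 -- new best
  Position 1 ('c'): window [0,1] length 2 -- new best
  Position 2 ('a'): repeat (last at 0), move window start to 1
  Position 2 ('a'): window [1,2] length 2
  Position 3 ('f'): window [1,3] length 3 -- new best
  Position 4 ('b'): window [1,4] length 4 -- new best
  Position 5 ('c'): repeat (last at 1), move window start to 2
  Position 5 ('c'): window [2,5] length 4
  Position 6 ('d'): window [2,6] length 5 -- new best
  Position 7 ('b'): repeat (last at 4), move window start to 5
  Position 7 ('b'): window [5,7] length 3
Longest substring with no repeats: "afbcd" with length 5

5


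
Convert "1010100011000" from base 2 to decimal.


Input: "1010100011000" in base 2
Positional expansion:
  Digit '1' (value 1) x 2^12 = 4096
  Digit '0' (value 0) x 2^11 = 0
  Digit '1' (value 1) x 2^10 = 1024
  Digit '0' (value 0) x 2^9 = 0
  Digit '1' (value 1) x 2^8 = 256
  Digit '0' (value 0) x 2^7 = 0
  Digit '0' (value 0) x 2^6 = 0
  Digit '0' (value 0) x 2^5 = 0
  Digit '1' (value 1) x 2^4 = 16
  Digit '1' (value 1) x 2^3 = 8
  Digit '0' (value 0) x 2^2 = 0
  Digit '0' (value 0) x 2^1 = 0
  Digit '0' (value 0) x 2^0 = 0
Sum = 5400

5400


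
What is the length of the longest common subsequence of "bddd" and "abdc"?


LCS of "bddd" and "abdc"
DP table:
           a    b    d    c
      0    0    0    0    0
  b   0    0    1    1    1
  d   0    0    1    2    2
  d   0    0    1    2    2
  d   0    0    1    2    2
LCS length = dp[4][4] = 2

2


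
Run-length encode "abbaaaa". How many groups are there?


Input: abbaaaa
Scanning for consecutive runs:
  Group 1: 'a' x 1 (positions 0-0)
  Group 2: 'b' x 2 (positions 1-2)
  Group 3: 'a' x 4 (positions 3-6)
Total groups: 3

3


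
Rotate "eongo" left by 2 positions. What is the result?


Input: "eongo", rotate left by 2
First 2 characters: "eo"
Remaining characters: "ngo"
Concatenate remaining + first: "ngo" + "eo" = "ngoeo"

ngoeo


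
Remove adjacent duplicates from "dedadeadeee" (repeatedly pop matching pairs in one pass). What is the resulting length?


Input: dedadeadeee
Stack-based adjacent duplicate removal:
  Read 'd': push. Stack: d
  Read 'e': push. Stack: de
  Read 'd': push. Stack: ded
  Read 'a': push. Stack: deda
  Read 'd': push. Stack: dedad
  Read 'e': push. Stack: dedade
  Read 'a': push. Stack: dedadea
  Read 'd': push. Stack: dedadead
  Read 'e': push. Stack: dedadeade
  Read 'e': matches stack top 'e' => pop. Stack: dedadead
  Read 'e': push. Stack: dedadeade
Final stack: "dedadeade" (length 9)

9


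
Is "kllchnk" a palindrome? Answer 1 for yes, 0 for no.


Input: kllchnk
Reversed: knhcllk
  Compare pos 0 ('k') with pos 6 ('k'): match
  Compare pos 1 ('l') with pos 5 ('n'): MISMATCH
  Compare pos 2 ('l') with pos 4 ('h'): MISMATCH
Result: not a palindrome

0


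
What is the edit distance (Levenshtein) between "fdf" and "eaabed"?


Computing edit distance: "fdf" -> "eaabed"
DP table:
           e    a    a    b    e    d
      0    1    2    3    4    5    6
  f   1    1    2    3    4    5    6
  d   2    2    2    3    4    5    5
  f   3    3    3    3    4    5    6
Edit distance = dp[3][6] = 6

6


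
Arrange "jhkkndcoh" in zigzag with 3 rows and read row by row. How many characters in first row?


Zigzag "jhkkndcoh" into 3 rows:
Placing characters:
  'j' => row 0
  'h' => row 1
  'k' => row 2
  'k' => row 1
  'n' => row 0
  'd' => row 1
  'c' => row 2
  'o' => row 1
  'h' => row 0
Rows:
  Row 0: "jnh"
  Row 1: "hkdo"
  Row 2: "kc"
First row length: 3

3


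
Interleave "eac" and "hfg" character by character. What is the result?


Interleaving "eac" and "hfg":
  Position 0: 'e' from first, 'h' from second => "eh"
  Position 1: 'a' from first, 'f' from second => "af"
  Position 2: 'c' from first, 'g' from second => "cg"
Result: ehafcg

ehafcg


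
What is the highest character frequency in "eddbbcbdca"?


Input: eddbbcbdca
Character counts:
  'a': 1
  'b': 3
  'c': 2
  'd': 3
  'e': 1
Maximum frequency: 3

3


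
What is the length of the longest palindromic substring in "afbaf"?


Input: "afbaf"
Checking substrings for palindromes:
  No multi-char palindromic substrings found
Longest palindromic substring: "a" with length 1

1


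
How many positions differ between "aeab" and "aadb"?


Comparing "aeab" and "aadb" position by position:
  Position 0: 'a' vs 'a' => same
  Position 1: 'e' vs 'a' => DIFFER
  Position 2: 'a' vs 'd' => DIFFER
  Position 3: 'b' vs 'b' => same
Positions that differ: 2

2


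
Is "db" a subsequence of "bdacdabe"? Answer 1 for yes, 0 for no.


Check if "db" is a subsequence of "bdacdabe"
Greedy scan:
  Position 0 ('b'): no match needed
  Position 1 ('d'): matches sub[0] = 'd'
  Position 2 ('a'): no match needed
  Position 3 ('c'): no match needed
  Position 4 ('d'): no match needed
  Position 5 ('a'): no match needed
  Position 6 ('b'): matches sub[1] = 'b'
  Position 7 ('e'): no match needed
All 2 characters matched => is a subsequence

1


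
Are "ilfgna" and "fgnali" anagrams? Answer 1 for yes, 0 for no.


Strings: "ilfgna", "fgnali"
Sorted first:  afgiln
Sorted second: afgiln
Sorted forms match => anagrams

1
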